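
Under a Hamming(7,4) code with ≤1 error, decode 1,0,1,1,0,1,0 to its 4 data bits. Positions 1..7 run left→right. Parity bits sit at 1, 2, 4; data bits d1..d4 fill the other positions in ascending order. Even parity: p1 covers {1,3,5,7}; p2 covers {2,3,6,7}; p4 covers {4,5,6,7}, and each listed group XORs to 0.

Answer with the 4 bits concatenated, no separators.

s1 (pos 1,3,5,7): 1⊕1⊕0⊕0 = 0
s2 (pos 2,3,6,7): 0⊕1⊕1⊕0 = 0
s4 (pos 4,5,6,7): 1⊕0⊕1⊕0 = 0
Syndrome s4…s1 = 000 → no error.
Read data bits from positions 3,5,6,7: 1010

1010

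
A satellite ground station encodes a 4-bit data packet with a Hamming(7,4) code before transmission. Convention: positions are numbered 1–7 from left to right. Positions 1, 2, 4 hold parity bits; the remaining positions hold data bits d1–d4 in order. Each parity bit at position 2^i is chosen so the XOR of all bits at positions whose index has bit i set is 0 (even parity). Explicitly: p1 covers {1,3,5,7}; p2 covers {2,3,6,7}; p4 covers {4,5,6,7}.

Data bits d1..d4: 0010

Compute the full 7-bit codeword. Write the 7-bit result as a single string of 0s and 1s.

Place data at non-parity positions: p1 p2 0 p4 0 1 0
p1 (pos 1,3,5,7): XOR of data positions = 0⊕0⊕0 = 0
p2 (pos 2,3,6,7): XOR of data positions = 0⊕1⊕0 = 1
p4 (pos 4,5,6,7): XOR of data positions = 0⊕1⊕0 = 1
Codeword: 0101010

0101010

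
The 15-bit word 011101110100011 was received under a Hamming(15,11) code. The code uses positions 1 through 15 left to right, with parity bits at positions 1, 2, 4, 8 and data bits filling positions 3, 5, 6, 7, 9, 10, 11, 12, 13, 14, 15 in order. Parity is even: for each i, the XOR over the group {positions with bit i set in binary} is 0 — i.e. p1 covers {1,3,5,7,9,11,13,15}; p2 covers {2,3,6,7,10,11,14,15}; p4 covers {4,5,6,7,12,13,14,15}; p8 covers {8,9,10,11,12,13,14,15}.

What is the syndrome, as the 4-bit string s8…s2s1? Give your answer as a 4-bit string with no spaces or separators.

s1 (pos 1,3,5,7,9,11,13,15): 0⊕1⊕0⊕1⊕0⊕0⊕0⊕1 = 1
s2 (pos 2,3,6,7,10,11,14,15): 1⊕1⊕1⊕1⊕1⊕0⊕1⊕1 = 1
s4 (pos 4,5,6,7,12,13,14,15): 1⊕0⊕1⊕1⊕0⊕0⊕1⊕1 = 1
s8 (pos 8,9,10,11,12,13,14,15): 1⊕0⊕1⊕0⊕0⊕0⊕1⊕1 = 0
Syndrome s8…s1 = 0111 → error at position 7.

0111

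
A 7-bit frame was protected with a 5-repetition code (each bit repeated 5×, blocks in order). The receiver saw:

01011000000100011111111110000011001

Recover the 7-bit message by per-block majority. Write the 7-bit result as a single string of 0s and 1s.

1001101

Block 1 (01011): 3 ones → 1
Block 2 (00000): 0 ones → 0
Block 3 (01000): 1 one → 0
Block 4 (11111): 5 ones → 1
Block 5 (11111): 5 ones → 1
Block 6 (00000): 0 ones → 0
Block 7 (11001): 3 ones → 1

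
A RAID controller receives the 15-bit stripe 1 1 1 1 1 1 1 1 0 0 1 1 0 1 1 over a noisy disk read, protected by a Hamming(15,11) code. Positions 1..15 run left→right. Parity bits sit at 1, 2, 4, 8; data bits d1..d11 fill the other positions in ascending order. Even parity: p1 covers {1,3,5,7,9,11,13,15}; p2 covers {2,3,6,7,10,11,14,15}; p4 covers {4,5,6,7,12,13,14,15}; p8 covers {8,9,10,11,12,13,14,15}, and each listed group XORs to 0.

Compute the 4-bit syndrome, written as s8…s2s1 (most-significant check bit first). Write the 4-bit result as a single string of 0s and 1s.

s1 (pos 1,3,5,7,9,11,13,15): 1⊕1⊕1⊕1⊕0⊕1⊕0⊕1 = 0
s2 (pos 2,3,6,7,10,11,14,15): 1⊕1⊕1⊕1⊕0⊕1⊕1⊕1 = 1
s4 (pos 4,5,6,7,12,13,14,15): 1⊕1⊕1⊕1⊕1⊕0⊕1⊕1 = 1
s8 (pos 8,9,10,11,12,13,14,15): 1⊕0⊕0⊕1⊕1⊕0⊕1⊕1 = 1
Syndrome s8…s1 = 1110 → error at position 14.

1110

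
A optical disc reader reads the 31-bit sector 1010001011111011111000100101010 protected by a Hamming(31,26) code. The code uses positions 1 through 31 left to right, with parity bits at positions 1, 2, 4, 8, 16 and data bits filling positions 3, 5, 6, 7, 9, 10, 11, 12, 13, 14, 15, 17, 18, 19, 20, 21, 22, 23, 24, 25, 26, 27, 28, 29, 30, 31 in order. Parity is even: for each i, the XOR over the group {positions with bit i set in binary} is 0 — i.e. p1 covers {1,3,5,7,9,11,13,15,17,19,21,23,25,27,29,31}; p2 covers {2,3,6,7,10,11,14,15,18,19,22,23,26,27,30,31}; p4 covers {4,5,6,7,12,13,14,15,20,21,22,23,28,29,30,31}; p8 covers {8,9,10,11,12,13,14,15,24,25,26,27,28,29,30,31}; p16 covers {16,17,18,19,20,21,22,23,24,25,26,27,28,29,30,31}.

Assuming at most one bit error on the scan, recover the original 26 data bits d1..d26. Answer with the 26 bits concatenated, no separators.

10011110101111000100101010

s1 (pos 1,3,5,7,9,11,13,15,17,19,21,23,25,27,29,31): 1⊕1⊕0⊕1⊕1⊕1⊕1⊕1⊕1⊕1⊕0⊕1⊕0⊕0⊕0⊕0 = 0
s2 (pos 2,3,6,7,10,11,14,15,18,19,22,23,26,27,30,31): 0⊕1⊕0⊕1⊕1⊕1⊕0⊕1⊕1⊕1⊕0⊕1⊕1⊕0⊕1⊕0 = 0
s4 (pos 4,5,6,7,12,13,14,15,20,21,22,23,28,29,30,31): 0⊕0⊕0⊕1⊕1⊕1⊕0⊕1⊕0⊕0⊕0⊕1⊕1⊕0⊕1⊕0 = 1
s8 (pos 8,9,10,11,12,13,14,15,24,25,26,27,28,29,30,31): 0⊕1⊕1⊕1⊕1⊕1⊕0⊕1⊕0⊕0⊕1⊕0⊕1⊕0⊕1⊕0 = 1
s16 (pos 16,17,18,19,20,21,22,23,24,25,26,27,28,29,30,31): 1⊕1⊕1⊕1⊕0⊕0⊕0⊕1⊕0⊕0⊕1⊕0⊕1⊕0⊕1⊕0 = 0
Syndrome s16…s1 = 01100 → error at position 12.
Flip position 12: 1010001011111011111000100101010 → 1010001011101011111000100101010
Read data bits from positions 3,5,6,7,9,10,11,12,13,14,15,17,18,19,20,21,22,23,24,25,26,27,28,29,30,31: 10011110101111000100101010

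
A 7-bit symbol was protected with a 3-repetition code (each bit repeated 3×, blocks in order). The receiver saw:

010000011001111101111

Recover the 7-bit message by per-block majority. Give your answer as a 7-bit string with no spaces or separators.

Block 1 (010): 1 one → 0
Block 2 (000): 0 ones → 0
Block 3 (011): 2 ones → 1
Block 4 (001): 1 one → 0
Block 5 (111): 3 ones → 1
Block 6 (101): 2 ones → 1
Block 7 (111): 3 ones → 1

0010111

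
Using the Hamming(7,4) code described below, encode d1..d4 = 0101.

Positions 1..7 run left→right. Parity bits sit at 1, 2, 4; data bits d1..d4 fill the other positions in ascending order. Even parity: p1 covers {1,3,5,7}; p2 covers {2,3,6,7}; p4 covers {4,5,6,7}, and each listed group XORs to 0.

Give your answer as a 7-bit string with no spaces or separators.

Place data at non-parity positions: p1 p2 0 p4 1 0 1
p1 (pos 1,3,5,7): XOR of data positions = 0⊕1⊕1 = 0
p2 (pos 2,3,6,7): XOR of data positions = 0⊕0⊕1 = 1
p4 (pos 4,5,6,7): XOR of data positions = 1⊕0⊕1 = 0
Codeword: 0100101

0100101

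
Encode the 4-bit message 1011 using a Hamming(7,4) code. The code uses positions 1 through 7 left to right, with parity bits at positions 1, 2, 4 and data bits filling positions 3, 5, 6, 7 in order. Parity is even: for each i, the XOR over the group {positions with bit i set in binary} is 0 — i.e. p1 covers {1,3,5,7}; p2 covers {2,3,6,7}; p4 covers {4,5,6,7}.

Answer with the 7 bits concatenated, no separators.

Place data at non-parity positions: p1 p2 1 p4 0 1 1
p1 (pos 1,3,5,7): XOR of data positions = 1⊕0⊕1 = 0
p2 (pos 2,3,6,7): XOR of data positions = 1⊕1⊕1 = 1
p4 (pos 4,5,6,7): XOR of data positions = 0⊕1⊕1 = 0
Codeword: 0110011

0110011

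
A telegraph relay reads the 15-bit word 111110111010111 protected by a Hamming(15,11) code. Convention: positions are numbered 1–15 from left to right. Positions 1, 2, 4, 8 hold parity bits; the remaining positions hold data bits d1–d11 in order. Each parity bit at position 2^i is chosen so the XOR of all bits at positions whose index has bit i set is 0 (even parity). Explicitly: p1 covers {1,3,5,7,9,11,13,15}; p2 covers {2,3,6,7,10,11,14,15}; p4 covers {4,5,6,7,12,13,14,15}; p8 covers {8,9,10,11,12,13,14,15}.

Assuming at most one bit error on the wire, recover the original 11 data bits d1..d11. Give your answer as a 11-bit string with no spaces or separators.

11011010111

s1 (pos 1,3,5,7,9,11,13,15): 1⊕1⊕1⊕1⊕1⊕1⊕1⊕1 = 0
s2 (pos 2,3,6,7,10,11,14,15): 1⊕1⊕0⊕1⊕0⊕1⊕1⊕1 = 0
s4 (pos 4,5,6,7,12,13,14,15): 1⊕1⊕0⊕1⊕0⊕1⊕1⊕1 = 0
s8 (pos 8,9,10,11,12,13,14,15): 1⊕1⊕0⊕1⊕0⊕1⊕1⊕1 = 0
Syndrome s8…s1 = 0000 → no error.
Read data bits from positions 3,5,6,7,9,10,11,12,13,14,15: 11011010111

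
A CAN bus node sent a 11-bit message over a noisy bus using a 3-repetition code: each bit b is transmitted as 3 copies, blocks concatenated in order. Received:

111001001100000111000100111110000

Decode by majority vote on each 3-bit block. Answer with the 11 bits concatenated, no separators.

10000100110

Block 1 (111): 3 ones → 1
Block 2 (001): 1 one → 0
Block 3 (001): 1 one → 0
Block 4 (100): 1 one → 0
Block 5 (000): 0 ones → 0
Block 6 (111): 3 ones → 1
Block 7 (000): 0 ones → 0
Block 8 (100): 1 one → 0
Block 9 (111): 3 ones → 1
Block 10 (110): 2 ones → 1
Block 11 (000): 0 ones → 0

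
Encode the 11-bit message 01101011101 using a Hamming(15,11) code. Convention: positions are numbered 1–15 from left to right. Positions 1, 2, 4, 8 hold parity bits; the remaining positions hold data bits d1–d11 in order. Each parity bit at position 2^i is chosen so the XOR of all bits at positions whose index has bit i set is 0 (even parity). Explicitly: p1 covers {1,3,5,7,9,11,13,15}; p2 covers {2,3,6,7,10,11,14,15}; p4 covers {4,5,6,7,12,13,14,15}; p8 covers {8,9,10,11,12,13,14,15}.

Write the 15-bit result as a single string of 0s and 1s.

110111011011101

Place data at non-parity positions: p1 p2 0 p4 1 1 0 p8 1 0 1 1 1 0 1
p1 (pos 1,3,5,7,9,11,13,15): XOR of data positions = 0⊕1⊕0⊕1⊕1⊕1⊕1 = 1
p2 (pos 2,3,6,7,10,11,14,15): XOR of data positions = 0⊕1⊕0⊕0⊕1⊕0⊕1 = 1
p4 (pos 4,5,6,7,12,13,14,15): XOR of data positions = 1⊕1⊕0⊕1⊕1⊕0⊕1 = 1
p8 (pos 8,9,10,11,12,13,14,15): XOR of data positions = 1⊕0⊕1⊕1⊕1⊕0⊕1 = 1
Codeword: 110111011011101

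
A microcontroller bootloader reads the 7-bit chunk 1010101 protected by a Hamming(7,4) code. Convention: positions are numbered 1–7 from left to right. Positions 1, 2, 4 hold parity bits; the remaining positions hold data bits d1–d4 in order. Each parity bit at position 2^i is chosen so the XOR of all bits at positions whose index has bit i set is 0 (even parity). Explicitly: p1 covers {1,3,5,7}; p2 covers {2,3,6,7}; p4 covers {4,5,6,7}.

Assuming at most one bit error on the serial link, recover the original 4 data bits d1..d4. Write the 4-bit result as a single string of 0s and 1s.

1101

s1 (pos 1,3,5,7): 1⊕1⊕1⊕1 = 0
s2 (pos 2,3,6,7): 0⊕1⊕0⊕1 = 0
s4 (pos 4,5,6,7): 0⊕1⊕0⊕1 = 0
Syndrome s4…s1 = 000 → no error.
Read data bits from positions 3,5,6,7: 1101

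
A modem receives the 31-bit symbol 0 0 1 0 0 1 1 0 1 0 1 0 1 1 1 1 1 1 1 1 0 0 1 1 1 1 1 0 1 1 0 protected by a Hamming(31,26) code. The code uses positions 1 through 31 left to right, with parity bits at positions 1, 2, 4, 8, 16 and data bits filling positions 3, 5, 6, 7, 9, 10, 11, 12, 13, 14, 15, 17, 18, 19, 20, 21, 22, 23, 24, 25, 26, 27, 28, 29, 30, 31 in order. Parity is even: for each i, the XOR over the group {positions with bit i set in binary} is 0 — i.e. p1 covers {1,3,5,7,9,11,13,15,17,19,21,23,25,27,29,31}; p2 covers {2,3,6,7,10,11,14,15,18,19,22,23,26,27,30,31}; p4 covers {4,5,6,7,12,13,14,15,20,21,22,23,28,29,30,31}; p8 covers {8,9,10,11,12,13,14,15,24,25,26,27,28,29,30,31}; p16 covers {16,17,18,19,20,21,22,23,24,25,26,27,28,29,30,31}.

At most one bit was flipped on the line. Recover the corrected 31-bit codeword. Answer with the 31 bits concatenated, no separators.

0010011010111111111100111110110

s1 (pos 1,3,5,7,9,11,13,15,17,19,21,23,25,27,29,31): 0⊕1⊕0⊕1⊕1⊕1⊕1⊕1⊕1⊕1⊕0⊕1⊕1⊕1⊕1⊕0 = 0
s2 (pos 2,3,6,7,10,11,14,15,18,19,22,23,26,27,30,31): 0⊕1⊕1⊕1⊕0⊕1⊕1⊕1⊕1⊕1⊕0⊕1⊕1⊕1⊕1⊕0 = 0
s4 (pos 4,5,6,7,12,13,14,15,20,21,22,23,28,29,30,31): 0⊕0⊕1⊕1⊕0⊕1⊕1⊕1⊕1⊕0⊕0⊕1⊕0⊕1⊕1⊕0 = 1
s8 (pos 8,9,10,11,12,13,14,15,24,25,26,27,28,29,30,31): 0⊕1⊕0⊕1⊕0⊕1⊕1⊕1⊕1⊕1⊕1⊕1⊕0⊕1⊕1⊕0 = 1
s16 (pos 16,17,18,19,20,21,22,23,24,25,26,27,28,29,30,31): 1⊕1⊕1⊕1⊕1⊕0⊕0⊕1⊕1⊕1⊕1⊕1⊕0⊕1⊕1⊕0 = 0
Syndrome s16…s1 = 01100 → error at position 12.
Flip position 12: 0010011010101111111100111110110 → 0010011010111111111100111110110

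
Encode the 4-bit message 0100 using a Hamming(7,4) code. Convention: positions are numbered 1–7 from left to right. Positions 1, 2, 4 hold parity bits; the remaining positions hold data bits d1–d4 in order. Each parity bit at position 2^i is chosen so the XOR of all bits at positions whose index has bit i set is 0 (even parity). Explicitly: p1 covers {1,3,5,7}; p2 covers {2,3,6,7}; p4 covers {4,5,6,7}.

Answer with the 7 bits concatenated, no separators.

1001100

Place data at non-parity positions: p1 p2 0 p4 1 0 0
p1 (pos 1,3,5,7): XOR of data positions = 0⊕1⊕0 = 1
p2 (pos 2,3,6,7): XOR of data positions = 0⊕0⊕0 = 0
p4 (pos 4,5,6,7): XOR of data positions = 1⊕0⊕0 = 1
Codeword: 1001100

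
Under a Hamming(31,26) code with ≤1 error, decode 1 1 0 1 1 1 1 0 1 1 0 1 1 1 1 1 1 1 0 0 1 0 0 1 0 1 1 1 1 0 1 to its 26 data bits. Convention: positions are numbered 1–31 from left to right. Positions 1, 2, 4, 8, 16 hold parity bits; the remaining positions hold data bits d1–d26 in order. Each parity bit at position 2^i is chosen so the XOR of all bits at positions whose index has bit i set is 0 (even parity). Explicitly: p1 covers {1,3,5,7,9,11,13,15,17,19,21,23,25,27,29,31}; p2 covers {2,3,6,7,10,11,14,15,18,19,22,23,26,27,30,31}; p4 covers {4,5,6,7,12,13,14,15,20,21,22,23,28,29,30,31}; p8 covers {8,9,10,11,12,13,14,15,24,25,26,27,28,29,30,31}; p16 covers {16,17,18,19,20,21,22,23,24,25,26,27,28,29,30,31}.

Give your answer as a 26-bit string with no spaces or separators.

01111101111110010010111101

s1 (pos 1,3,5,7,9,11,13,15,17,19,21,23,25,27,29,31): 1⊕0⊕1⊕1⊕1⊕0⊕1⊕1⊕1⊕0⊕1⊕0⊕0⊕1⊕1⊕1 = 1
s2 (pos 2,3,6,7,10,11,14,15,18,19,22,23,26,27,30,31): 1⊕0⊕1⊕1⊕1⊕0⊕1⊕1⊕1⊕0⊕0⊕0⊕1⊕1⊕0⊕1 = 0
s4 (pos 4,5,6,7,12,13,14,15,20,21,22,23,28,29,30,31): 1⊕1⊕1⊕1⊕1⊕1⊕1⊕1⊕0⊕1⊕0⊕0⊕1⊕1⊕0⊕1 = 0
s8 (pos 8,9,10,11,12,13,14,15,24,25,26,27,28,29,30,31): 0⊕1⊕1⊕0⊕1⊕1⊕1⊕1⊕1⊕0⊕1⊕1⊕1⊕1⊕0⊕1 = 0
s16 (pos 16,17,18,19,20,21,22,23,24,25,26,27,28,29,30,31): 1⊕1⊕1⊕0⊕0⊕1⊕0⊕0⊕1⊕0⊕1⊕1⊕1⊕1⊕0⊕1 = 0
Syndrome s16…s1 = 00001 → error at position 1.
Flip position 1: 1101111011011111110010010111101 → 0101111011011111110010010111101
Read data bits from positions 3,5,6,7,9,10,11,12,13,14,15,17,18,19,20,21,22,23,24,25,26,27,28,29,30,31: 01111101111110010010111101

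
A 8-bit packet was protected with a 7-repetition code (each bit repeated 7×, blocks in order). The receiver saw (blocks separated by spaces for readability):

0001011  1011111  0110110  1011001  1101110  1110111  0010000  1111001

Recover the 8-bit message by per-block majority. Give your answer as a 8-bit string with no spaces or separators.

Block 1 (0001011): 3 ones → 0
Block 2 (1011111): 6 ones → 1
Block 3 (0110110): 4 ones → 1
Block 4 (1011001): 4 ones → 1
Block 5 (1101110): 5 ones → 1
Block 6 (1110111): 6 ones → 1
Block 7 (0010000): 1 one → 0
Block 8 (1111001): 5 ones → 1

01111101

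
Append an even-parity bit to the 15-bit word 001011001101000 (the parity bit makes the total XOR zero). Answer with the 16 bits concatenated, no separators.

0010110011010000

XOR of the 15 data bits: 0⊕0⊕1⊕0⊕1⊕1⊕0⊕0⊕1⊕1⊕0⊕1⊕0⊕0⊕0 = 0
Parity bit = 0 (so all 16 bits XOR to 0).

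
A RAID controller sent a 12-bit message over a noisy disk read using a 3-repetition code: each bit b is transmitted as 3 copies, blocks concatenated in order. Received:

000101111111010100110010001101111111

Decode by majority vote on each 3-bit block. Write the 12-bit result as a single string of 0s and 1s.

Block 1 (000): 0 ones → 0
Block 2 (101): 2 ones → 1
Block 3 (111): 3 ones → 1
Block 4 (111): 3 ones → 1
Block 5 (010): 1 one → 0
Block 6 (100): 1 one → 0
Block 7 (110): 2 ones → 1
Block 8 (010): 1 one → 0
Block 9 (001): 1 one → 0
Block 10 (101): 2 ones → 1
Block 11 (111): 3 ones → 1
Block 12 (111): 3 ones → 1

011100100111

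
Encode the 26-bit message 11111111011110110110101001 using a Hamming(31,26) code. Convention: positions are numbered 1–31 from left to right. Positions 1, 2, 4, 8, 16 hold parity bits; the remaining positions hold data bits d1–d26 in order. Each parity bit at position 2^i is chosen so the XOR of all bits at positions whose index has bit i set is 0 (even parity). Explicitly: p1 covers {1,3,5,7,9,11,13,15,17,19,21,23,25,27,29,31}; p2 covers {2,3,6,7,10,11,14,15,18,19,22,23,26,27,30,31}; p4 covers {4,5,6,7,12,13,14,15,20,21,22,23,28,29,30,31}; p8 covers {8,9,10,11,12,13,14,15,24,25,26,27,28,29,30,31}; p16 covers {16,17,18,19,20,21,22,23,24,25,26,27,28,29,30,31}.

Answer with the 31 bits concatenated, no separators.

Place data at non-parity positions: p1 p2 1 p4 1 1 1 p8 1 1 1 1 0 1 1 p16 1 1 0 1 1 0 1 1 0 1 0 1 0 0 1
p1 (pos 1,3,5,7,9,11,13,15,17,19,21,23,25,27,29,31): XOR of data positions = 1⊕1⊕1⊕1⊕1⊕0⊕1⊕1⊕0⊕1⊕1⊕0⊕0⊕0⊕1 = 0
p2 (pos 2,3,6,7,10,11,14,15,18,19,22,23,26,27,30,31): XOR of data positions = 1⊕1⊕1⊕1⊕1⊕1⊕1⊕1⊕0⊕0⊕1⊕1⊕0⊕0⊕1 = 1
p4 (pos 4,5,6,7,12,13,14,15,20,21,22,23,28,29,30,31): XOR of data positions = 1⊕1⊕1⊕1⊕0⊕1⊕1⊕1⊕1⊕0⊕1⊕1⊕0⊕0⊕1 = 1
p8 (pos 8,9,10,11,12,13,14,15,24,25,26,27,28,29,30,31): XOR of data positions = 1⊕1⊕1⊕1⊕0⊕1⊕1⊕1⊕0⊕1⊕0⊕1⊕0⊕0⊕1 = 0
p16 (pos 16,17,18,19,20,21,22,23,24,25,26,27,28,29,30,31): XOR of data positions = 1⊕1⊕0⊕1⊕1⊕0⊕1⊕1⊕0⊕1⊕0⊕1⊕0⊕0⊕1 = 1
Codeword: 0111111011110111110110110101001

0111111011110111110110110101001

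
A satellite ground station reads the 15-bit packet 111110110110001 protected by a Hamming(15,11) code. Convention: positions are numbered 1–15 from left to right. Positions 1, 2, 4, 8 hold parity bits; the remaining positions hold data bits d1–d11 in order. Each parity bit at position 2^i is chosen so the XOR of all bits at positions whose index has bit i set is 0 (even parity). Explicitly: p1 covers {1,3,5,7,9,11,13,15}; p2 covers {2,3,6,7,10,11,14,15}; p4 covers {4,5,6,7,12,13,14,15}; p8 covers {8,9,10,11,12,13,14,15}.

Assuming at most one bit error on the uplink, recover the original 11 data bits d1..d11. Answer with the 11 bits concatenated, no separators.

11010110001

s1 (pos 1,3,5,7,9,11,13,15): 1⊕1⊕1⊕1⊕0⊕1⊕0⊕1 = 0
s2 (pos 2,3,6,7,10,11,14,15): 1⊕1⊕0⊕1⊕1⊕1⊕0⊕1 = 0
s4 (pos 4,5,6,7,12,13,14,15): 1⊕1⊕0⊕1⊕0⊕0⊕0⊕1 = 0
s8 (pos 8,9,10,11,12,13,14,15): 1⊕0⊕1⊕1⊕0⊕0⊕0⊕1 = 0
Syndrome s8…s1 = 0000 → no error.
Read data bits from positions 3,5,6,7,9,10,11,12,13,14,15: 11010110001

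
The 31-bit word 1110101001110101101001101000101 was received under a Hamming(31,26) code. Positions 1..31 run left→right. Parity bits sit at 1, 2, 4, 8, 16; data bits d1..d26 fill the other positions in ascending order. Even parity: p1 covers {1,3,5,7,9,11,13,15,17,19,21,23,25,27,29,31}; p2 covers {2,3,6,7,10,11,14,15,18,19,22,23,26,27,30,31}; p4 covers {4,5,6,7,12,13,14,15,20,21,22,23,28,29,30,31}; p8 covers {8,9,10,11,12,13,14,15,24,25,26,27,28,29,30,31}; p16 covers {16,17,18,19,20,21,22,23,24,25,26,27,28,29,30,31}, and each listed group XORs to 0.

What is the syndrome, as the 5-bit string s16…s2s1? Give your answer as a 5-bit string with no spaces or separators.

s1 (pos 1,3,5,7,9,11,13,15,17,19,21,23,25,27,29,31): 1⊕1⊕1⊕1⊕0⊕1⊕0⊕0⊕1⊕1⊕0⊕1⊕1⊕0⊕1⊕1 = 1
s2 (pos 2,3,6,7,10,11,14,15,18,19,22,23,26,27,30,31): 1⊕1⊕0⊕1⊕1⊕1⊕1⊕0⊕0⊕1⊕1⊕1⊕0⊕0⊕0⊕1 = 0
s4 (pos 4,5,6,7,12,13,14,15,20,21,22,23,28,29,30,31): 0⊕1⊕0⊕1⊕1⊕0⊕1⊕0⊕0⊕0⊕1⊕1⊕0⊕1⊕0⊕1 = 0
s8 (pos 8,9,10,11,12,13,14,15,24,25,26,27,28,29,30,31): 0⊕0⊕1⊕1⊕1⊕0⊕1⊕0⊕0⊕1⊕0⊕0⊕0⊕1⊕0⊕1 = 1
s16 (pos 16,17,18,19,20,21,22,23,24,25,26,27,28,29,30,31): 1⊕1⊕0⊕1⊕0⊕0⊕1⊕1⊕0⊕1⊕0⊕0⊕0⊕1⊕0⊕1 = 0
Syndrome s16…s1 = 01001 → error at position 9.

01001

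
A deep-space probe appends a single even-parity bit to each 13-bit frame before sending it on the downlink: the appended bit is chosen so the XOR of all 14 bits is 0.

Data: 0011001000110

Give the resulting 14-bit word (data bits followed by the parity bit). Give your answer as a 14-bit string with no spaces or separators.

XOR of the 13 data bits: 0⊕0⊕1⊕1⊕0⊕0⊕1⊕0⊕0⊕0⊕1⊕1⊕0 = 1
Parity bit = 1 (so all 14 bits XOR to 0).

00110010001101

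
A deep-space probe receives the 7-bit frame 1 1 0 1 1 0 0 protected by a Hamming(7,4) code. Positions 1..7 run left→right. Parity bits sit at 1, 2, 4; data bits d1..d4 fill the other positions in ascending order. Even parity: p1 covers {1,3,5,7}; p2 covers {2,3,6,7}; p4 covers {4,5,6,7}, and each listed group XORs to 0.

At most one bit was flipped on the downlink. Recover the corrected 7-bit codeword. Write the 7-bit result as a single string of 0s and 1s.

s1 (pos 1,3,5,7): 1⊕0⊕1⊕0 = 0
s2 (pos 2,3,6,7): 1⊕0⊕0⊕0 = 1
s4 (pos 4,5,6,7): 1⊕1⊕0⊕0 = 0
Syndrome s4…s1 = 010 → error at position 2.
Flip position 2: 1101100 → 1001100

1001100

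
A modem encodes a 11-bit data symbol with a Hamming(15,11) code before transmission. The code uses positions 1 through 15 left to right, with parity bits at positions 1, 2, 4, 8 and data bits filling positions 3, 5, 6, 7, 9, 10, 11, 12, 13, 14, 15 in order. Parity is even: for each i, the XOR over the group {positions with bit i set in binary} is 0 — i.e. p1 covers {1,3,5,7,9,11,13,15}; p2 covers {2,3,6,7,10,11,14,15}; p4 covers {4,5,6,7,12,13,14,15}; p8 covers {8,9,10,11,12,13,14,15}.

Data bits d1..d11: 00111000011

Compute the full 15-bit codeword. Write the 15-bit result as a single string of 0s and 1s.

100001111000011

Place data at non-parity positions: p1 p2 0 p4 0 1 1 p8 1 0 0 0 0 1 1
p1 (pos 1,3,5,7,9,11,13,15): XOR of data positions = 0⊕0⊕1⊕1⊕0⊕0⊕1 = 1
p2 (pos 2,3,6,7,10,11,14,15): XOR of data positions = 0⊕1⊕1⊕0⊕0⊕1⊕1 = 0
p4 (pos 4,5,6,7,12,13,14,15): XOR of data positions = 0⊕1⊕1⊕0⊕0⊕1⊕1 = 0
p8 (pos 8,9,10,11,12,13,14,15): XOR of data positions = 1⊕0⊕0⊕0⊕0⊕1⊕1 = 1
Codeword: 100001111000011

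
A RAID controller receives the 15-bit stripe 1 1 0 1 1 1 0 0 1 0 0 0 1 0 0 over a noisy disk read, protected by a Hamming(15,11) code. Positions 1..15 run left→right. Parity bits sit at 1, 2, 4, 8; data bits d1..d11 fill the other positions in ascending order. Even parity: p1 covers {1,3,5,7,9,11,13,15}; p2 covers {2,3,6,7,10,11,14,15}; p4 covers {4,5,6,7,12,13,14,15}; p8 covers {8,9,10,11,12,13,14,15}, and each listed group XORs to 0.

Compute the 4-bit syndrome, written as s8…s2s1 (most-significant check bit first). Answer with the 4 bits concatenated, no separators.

0000

s1 (pos 1,3,5,7,9,11,13,15): 1⊕0⊕1⊕0⊕1⊕0⊕1⊕0 = 0
s2 (pos 2,3,6,7,10,11,14,15): 1⊕0⊕1⊕0⊕0⊕0⊕0⊕0 = 0
s4 (pos 4,5,6,7,12,13,14,15): 1⊕1⊕1⊕0⊕0⊕1⊕0⊕0 = 0
s8 (pos 8,9,10,11,12,13,14,15): 0⊕1⊕0⊕0⊕0⊕1⊕0⊕0 = 0
Syndrome s8…s1 = 0000 → no error.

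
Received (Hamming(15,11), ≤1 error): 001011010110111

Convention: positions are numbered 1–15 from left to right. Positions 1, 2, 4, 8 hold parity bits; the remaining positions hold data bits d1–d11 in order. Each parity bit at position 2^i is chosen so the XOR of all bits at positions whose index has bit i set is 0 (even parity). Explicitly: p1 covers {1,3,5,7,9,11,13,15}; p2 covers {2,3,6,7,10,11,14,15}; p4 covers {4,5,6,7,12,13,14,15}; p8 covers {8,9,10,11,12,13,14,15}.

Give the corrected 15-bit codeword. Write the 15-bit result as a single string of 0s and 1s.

001001010110111

s1 (pos 1,3,5,7,9,11,13,15): 0⊕1⊕1⊕0⊕0⊕1⊕1⊕1 = 1
s2 (pos 2,3,6,7,10,11,14,15): 0⊕1⊕1⊕0⊕1⊕1⊕1⊕1 = 0
s4 (pos 4,5,6,7,12,13,14,15): 0⊕1⊕1⊕0⊕0⊕1⊕1⊕1 = 1
s8 (pos 8,9,10,11,12,13,14,15): 1⊕0⊕1⊕1⊕0⊕1⊕1⊕1 = 0
Syndrome s8…s1 = 0101 → error at position 5.
Flip position 5: 001011010110111 → 001001010110111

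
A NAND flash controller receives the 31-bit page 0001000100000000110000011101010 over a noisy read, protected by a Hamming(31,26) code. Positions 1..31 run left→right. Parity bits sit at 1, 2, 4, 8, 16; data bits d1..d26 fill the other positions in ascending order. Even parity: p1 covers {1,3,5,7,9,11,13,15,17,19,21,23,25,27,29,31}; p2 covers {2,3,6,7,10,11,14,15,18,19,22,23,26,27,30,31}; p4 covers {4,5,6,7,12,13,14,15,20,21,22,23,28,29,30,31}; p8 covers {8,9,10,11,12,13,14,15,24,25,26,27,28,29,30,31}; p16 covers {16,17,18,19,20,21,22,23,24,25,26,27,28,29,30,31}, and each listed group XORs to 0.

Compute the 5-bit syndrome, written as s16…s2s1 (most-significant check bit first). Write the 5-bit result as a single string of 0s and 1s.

s1 (pos 1,3,5,7,9,11,13,15,17,19,21,23,25,27,29,31): 0⊕0⊕0⊕0⊕0⊕0⊕0⊕0⊕1⊕0⊕0⊕0⊕1⊕0⊕0⊕0 = 0
s2 (pos 2,3,6,7,10,11,14,15,18,19,22,23,26,27,30,31): 0⊕0⊕0⊕0⊕0⊕0⊕0⊕0⊕1⊕0⊕0⊕0⊕1⊕0⊕1⊕0 = 1
s4 (pos 4,5,6,7,12,13,14,15,20,21,22,23,28,29,30,31): 1⊕0⊕0⊕0⊕0⊕0⊕0⊕0⊕0⊕0⊕0⊕0⊕1⊕0⊕1⊕0 = 1
s8 (pos 8,9,10,11,12,13,14,15,24,25,26,27,28,29,30,31): 1⊕0⊕0⊕0⊕0⊕0⊕0⊕0⊕1⊕1⊕1⊕0⊕1⊕0⊕1⊕0 = 0
s16 (pos 16,17,18,19,20,21,22,23,24,25,26,27,28,29,30,31): 0⊕1⊕1⊕0⊕0⊕0⊕0⊕0⊕1⊕1⊕1⊕0⊕1⊕0⊕1⊕0 = 1
Syndrome s16…s1 = 10110 → error at position 22.

10110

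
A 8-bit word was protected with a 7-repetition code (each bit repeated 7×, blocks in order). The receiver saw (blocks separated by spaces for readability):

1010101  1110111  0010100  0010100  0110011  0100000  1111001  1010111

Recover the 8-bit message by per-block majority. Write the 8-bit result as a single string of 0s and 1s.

11001011

Block 1 (1010101): 4 ones → 1
Block 2 (1110111): 6 ones → 1
Block 3 (0010100): 2 ones → 0
Block 4 (0010100): 2 ones → 0
Block 5 (0110011): 4 ones → 1
Block 6 (0100000): 1 one → 0
Block 7 (1111001): 5 ones → 1
Block 8 (1010111): 5 ones → 1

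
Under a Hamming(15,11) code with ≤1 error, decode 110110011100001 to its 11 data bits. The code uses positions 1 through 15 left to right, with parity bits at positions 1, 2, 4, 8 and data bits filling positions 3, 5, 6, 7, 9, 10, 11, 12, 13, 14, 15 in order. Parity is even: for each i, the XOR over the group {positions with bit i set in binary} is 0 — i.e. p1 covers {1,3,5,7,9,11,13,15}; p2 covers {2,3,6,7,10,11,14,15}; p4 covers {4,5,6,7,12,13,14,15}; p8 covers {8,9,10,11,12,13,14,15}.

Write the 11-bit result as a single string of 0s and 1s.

01101100001

s1 (pos 1,3,5,7,9,11,13,15): 1⊕0⊕1⊕0⊕1⊕0⊕0⊕1 = 0
s2 (pos 2,3,6,7,10,11,14,15): 1⊕0⊕0⊕0⊕1⊕0⊕0⊕1 = 1
s4 (pos 4,5,6,7,12,13,14,15): 1⊕1⊕0⊕0⊕0⊕0⊕0⊕1 = 1
s8 (pos 8,9,10,11,12,13,14,15): 1⊕1⊕1⊕0⊕0⊕0⊕0⊕1 = 0
Syndrome s8…s1 = 0110 → error at position 6.
Flip position 6: 110110011100001 → 110111011100001
Read data bits from positions 3,5,6,7,9,10,11,12,13,14,15: 01101100001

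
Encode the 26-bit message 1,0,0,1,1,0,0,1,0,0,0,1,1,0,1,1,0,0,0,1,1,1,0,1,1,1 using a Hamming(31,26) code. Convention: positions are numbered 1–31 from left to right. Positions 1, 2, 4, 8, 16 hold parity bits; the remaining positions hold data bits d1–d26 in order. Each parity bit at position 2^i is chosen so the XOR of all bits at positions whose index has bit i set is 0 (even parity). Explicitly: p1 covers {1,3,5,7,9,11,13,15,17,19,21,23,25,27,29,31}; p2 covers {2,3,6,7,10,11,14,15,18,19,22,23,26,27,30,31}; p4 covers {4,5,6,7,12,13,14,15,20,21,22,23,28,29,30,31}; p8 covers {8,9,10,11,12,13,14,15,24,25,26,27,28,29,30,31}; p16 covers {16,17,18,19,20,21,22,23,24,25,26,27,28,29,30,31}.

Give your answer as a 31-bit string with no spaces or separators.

Place data at non-parity positions: p1 p2 1 p4 0 0 1 p8 1 0 0 1 0 0 0 p16 1 1 0 1 1 0 0 0 1 1 1 0 1 1 1
p1 (pos 1,3,5,7,9,11,13,15,17,19,21,23,25,27,29,31): XOR of data positions = 1⊕0⊕1⊕1⊕0⊕0⊕0⊕1⊕0⊕1⊕0⊕1⊕1⊕1⊕1 = 1
p2 (pos 2,3,6,7,10,11,14,15,18,19,22,23,26,27,30,31): XOR of data positions = 1⊕0⊕1⊕0⊕0⊕0⊕0⊕1⊕0⊕0⊕0⊕1⊕1⊕1⊕1 = 1
p4 (pos 4,5,6,7,12,13,14,15,20,21,22,23,28,29,30,31): XOR of data positions = 0⊕0⊕1⊕1⊕0⊕0⊕0⊕1⊕1⊕0⊕0⊕0⊕1⊕1⊕1 = 1
p8 (pos 8,9,10,11,12,13,14,15,24,25,26,27,28,29,30,31): XOR of data positions = 1⊕0⊕0⊕1⊕0⊕0⊕0⊕0⊕1⊕1⊕1⊕0⊕1⊕1⊕1 = 0
p16 (pos 16,17,18,19,20,21,22,23,24,25,26,27,28,29,30,31): XOR of data positions = 1⊕1⊕0⊕1⊕1⊕0⊕0⊕0⊕1⊕1⊕1⊕0⊕1⊕1⊕1 = 0
Codeword: 1111001010010000110110001110111

1111001010010000110110001110111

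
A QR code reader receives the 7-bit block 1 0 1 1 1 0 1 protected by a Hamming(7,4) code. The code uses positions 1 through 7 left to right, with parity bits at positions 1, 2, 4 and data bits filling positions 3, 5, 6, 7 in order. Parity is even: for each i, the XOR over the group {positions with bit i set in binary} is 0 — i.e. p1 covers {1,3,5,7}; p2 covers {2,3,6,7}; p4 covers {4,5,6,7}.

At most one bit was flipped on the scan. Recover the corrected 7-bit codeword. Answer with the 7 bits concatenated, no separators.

s1 (pos 1,3,5,7): 1⊕1⊕1⊕1 = 0
s2 (pos 2,3,6,7): 0⊕1⊕0⊕1 = 0
s4 (pos 4,5,6,7): 1⊕1⊕0⊕1 = 1
Syndrome s4…s1 = 100 → error at position 4.
Flip position 4: 1011101 → 1010101

1010101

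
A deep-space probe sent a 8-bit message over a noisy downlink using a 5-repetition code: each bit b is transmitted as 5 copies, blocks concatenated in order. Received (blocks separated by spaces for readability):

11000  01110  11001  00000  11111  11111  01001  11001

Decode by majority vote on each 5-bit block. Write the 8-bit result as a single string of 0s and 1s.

01101101

Block 1 (11000): 2 ones → 0
Block 2 (01110): 3 ones → 1
Block 3 (11001): 3 ones → 1
Block 4 (00000): 0 ones → 0
Block 5 (11111): 5 ones → 1
Block 6 (11111): 5 ones → 1
Block 7 (01001): 2 ones → 0
Block 8 (11001): 3 ones → 1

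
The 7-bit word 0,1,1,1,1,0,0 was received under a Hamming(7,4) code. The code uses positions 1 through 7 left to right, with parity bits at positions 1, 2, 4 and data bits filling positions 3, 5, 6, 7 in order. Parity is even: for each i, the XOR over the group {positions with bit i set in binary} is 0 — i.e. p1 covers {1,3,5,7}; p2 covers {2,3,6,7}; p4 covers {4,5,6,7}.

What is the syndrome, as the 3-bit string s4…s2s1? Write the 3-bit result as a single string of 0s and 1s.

000

s1 (pos 1,3,5,7): 0⊕1⊕1⊕0 = 0
s2 (pos 2,3,6,7): 1⊕1⊕0⊕0 = 0
s4 (pos 4,5,6,7): 1⊕1⊕0⊕0 = 0
Syndrome s4…s1 = 000 → no error.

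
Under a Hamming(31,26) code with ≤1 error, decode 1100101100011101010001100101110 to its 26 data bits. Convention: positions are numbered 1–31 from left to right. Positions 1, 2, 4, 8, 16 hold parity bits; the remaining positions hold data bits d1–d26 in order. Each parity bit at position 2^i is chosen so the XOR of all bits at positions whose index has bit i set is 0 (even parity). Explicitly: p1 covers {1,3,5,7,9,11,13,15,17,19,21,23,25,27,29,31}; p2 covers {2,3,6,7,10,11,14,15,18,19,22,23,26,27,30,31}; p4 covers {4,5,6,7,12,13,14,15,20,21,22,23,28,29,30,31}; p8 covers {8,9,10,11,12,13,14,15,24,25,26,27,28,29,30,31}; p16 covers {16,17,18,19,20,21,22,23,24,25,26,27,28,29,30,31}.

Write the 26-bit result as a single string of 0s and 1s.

01010001110010001100101110

s1 (pos 1,3,5,7,9,11,13,15,17,19,21,23,25,27,29,31): 1⊕0⊕1⊕1⊕0⊕0⊕1⊕0⊕0⊕0⊕0⊕1⊕0⊕0⊕1⊕0 = 0
s2 (pos 2,3,6,7,10,11,14,15,18,19,22,23,26,27,30,31): 1⊕0⊕0⊕1⊕0⊕0⊕1⊕0⊕1⊕0⊕1⊕1⊕1⊕0⊕1⊕0 = 0
s4 (pos 4,5,6,7,12,13,14,15,20,21,22,23,28,29,30,31): 0⊕1⊕0⊕1⊕1⊕1⊕1⊕0⊕0⊕0⊕1⊕1⊕1⊕1⊕1⊕0 = 0
s8 (pos 8,9,10,11,12,13,14,15,24,25,26,27,28,29,30,31): 1⊕0⊕0⊕0⊕1⊕1⊕1⊕0⊕0⊕0⊕1⊕0⊕1⊕1⊕1⊕0 = 0
s16 (pos 16,17,18,19,20,21,22,23,24,25,26,27,28,29,30,31): 1⊕0⊕1⊕0⊕0⊕0⊕1⊕1⊕0⊕0⊕1⊕0⊕1⊕1⊕1⊕0 = 0
Syndrome s16…s1 = 00000 → no error.
Read data bits from positions 3,5,6,7,9,10,11,12,13,14,15,17,18,19,20,21,22,23,24,25,26,27,28,29,30,31: 01010001110010001100101110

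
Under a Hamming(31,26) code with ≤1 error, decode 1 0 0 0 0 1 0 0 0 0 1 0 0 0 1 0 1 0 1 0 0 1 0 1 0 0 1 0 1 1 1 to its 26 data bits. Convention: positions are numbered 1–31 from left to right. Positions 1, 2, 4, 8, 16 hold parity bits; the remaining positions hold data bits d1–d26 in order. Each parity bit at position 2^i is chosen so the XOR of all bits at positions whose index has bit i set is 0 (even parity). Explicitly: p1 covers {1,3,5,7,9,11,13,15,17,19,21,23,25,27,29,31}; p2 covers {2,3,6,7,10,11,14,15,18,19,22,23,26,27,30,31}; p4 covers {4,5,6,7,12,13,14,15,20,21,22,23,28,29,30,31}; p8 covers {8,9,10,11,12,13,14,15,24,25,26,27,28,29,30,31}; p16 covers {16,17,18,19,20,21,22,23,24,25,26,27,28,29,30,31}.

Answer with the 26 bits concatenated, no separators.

00100010001101001010010111

s1 (pos 1,3,5,7,9,11,13,15,17,19,21,23,25,27,29,31): 1⊕0⊕0⊕0⊕0⊕1⊕0⊕1⊕1⊕1⊕0⊕0⊕0⊕1⊕1⊕1 = 0
s2 (pos 2,3,6,7,10,11,14,15,18,19,22,23,26,27,30,31): 0⊕0⊕1⊕0⊕0⊕1⊕0⊕1⊕0⊕1⊕1⊕0⊕0⊕1⊕1⊕1 = 0
s4 (pos 4,5,6,7,12,13,14,15,20,21,22,23,28,29,30,31): 0⊕0⊕1⊕0⊕0⊕0⊕0⊕1⊕0⊕0⊕1⊕0⊕0⊕1⊕1⊕1 = 0
s8 (pos 8,9,10,11,12,13,14,15,24,25,26,27,28,29,30,31): 0⊕0⊕0⊕1⊕0⊕0⊕0⊕1⊕1⊕0⊕0⊕1⊕0⊕1⊕1⊕1 = 1
s16 (pos 16,17,18,19,20,21,22,23,24,25,26,27,28,29,30,31): 0⊕1⊕0⊕1⊕0⊕0⊕1⊕0⊕1⊕0⊕0⊕1⊕0⊕1⊕1⊕1 = 0
Syndrome s16…s1 = 01000 → error at position 8.
Flip position 8: 1000010000100010101001010010111 → 1000010100100010101001010010111
Read data bits from positions 3,5,6,7,9,10,11,12,13,14,15,17,18,19,20,21,22,23,24,25,26,27,28,29,30,31: 00100010001101001010010111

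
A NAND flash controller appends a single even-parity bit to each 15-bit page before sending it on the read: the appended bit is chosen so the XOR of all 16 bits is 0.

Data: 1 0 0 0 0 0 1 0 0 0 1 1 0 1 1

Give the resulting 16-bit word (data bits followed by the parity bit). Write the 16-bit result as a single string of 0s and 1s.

1000001000110110

XOR of the 15 data bits: 1⊕0⊕0⊕0⊕0⊕0⊕1⊕0⊕0⊕0⊕1⊕1⊕0⊕1⊕1 = 0
Parity bit = 0 (so all 16 bits XOR to 0).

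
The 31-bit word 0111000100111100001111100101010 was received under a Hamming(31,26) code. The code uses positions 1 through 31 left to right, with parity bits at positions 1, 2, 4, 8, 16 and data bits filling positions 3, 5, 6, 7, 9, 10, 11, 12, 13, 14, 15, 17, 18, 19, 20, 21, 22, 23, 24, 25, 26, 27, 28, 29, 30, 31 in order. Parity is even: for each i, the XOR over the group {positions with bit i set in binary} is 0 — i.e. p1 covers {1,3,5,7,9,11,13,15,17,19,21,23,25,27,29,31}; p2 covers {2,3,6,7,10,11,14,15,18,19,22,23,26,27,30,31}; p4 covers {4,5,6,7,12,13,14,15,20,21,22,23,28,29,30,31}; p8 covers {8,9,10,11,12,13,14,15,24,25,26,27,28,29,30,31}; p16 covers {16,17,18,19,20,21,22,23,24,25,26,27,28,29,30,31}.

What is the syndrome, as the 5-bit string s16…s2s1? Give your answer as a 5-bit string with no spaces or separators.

00010

s1 (pos 1,3,5,7,9,11,13,15,17,19,21,23,25,27,29,31): 0⊕1⊕0⊕0⊕0⊕1⊕1⊕0⊕0⊕1⊕1⊕1⊕0⊕0⊕0⊕0 = 0
s2 (pos 2,3,6,7,10,11,14,15,18,19,22,23,26,27,30,31): 1⊕1⊕0⊕0⊕0⊕1⊕1⊕0⊕0⊕1⊕1⊕1⊕1⊕0⊕1⊕0 = 1
s4 (pos 4,5,6,7,12,13,14,15,20,21,22,23,28,29,30,31): 1⊕0⊕0⊕0⊕1⊕1⊕1⊕0⊕1⊕1⊕1⊕1⊕1⊕0⊕1⊕0 = 0
s8 (pos 8,9,10,11,12,13,14,15,24,25,26,27,28,29,30,31): 1⊕0⊕0⊕1⊕1⊕1⊕1⊕0⊕0⊕0⊕1⊕0⊕1⊕0⊕1⊕0 = 0
s16 (pos 16,17,18,19,20,21,22,23,24,25,26,27,28,29,30,31): 0⊕0⊕0⊕1⊕1⊕1⊕1⊕1⊕0⊕0⊕1⊕0⊕1⊕0⊕1⊕0 = 0
Syndrome s16…s1 = 00010 → error at position 2.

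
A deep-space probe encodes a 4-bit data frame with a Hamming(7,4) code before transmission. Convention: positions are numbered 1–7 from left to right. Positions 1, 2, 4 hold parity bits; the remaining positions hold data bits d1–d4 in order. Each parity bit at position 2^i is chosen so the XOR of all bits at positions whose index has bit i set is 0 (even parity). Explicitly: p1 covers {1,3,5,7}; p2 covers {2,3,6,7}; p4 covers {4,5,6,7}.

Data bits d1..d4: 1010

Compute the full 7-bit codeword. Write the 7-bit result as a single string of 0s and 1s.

Place data at non-parity positions: p1 p2 1 p4 0 1 0
p1 (pos 1,3,5,7): XOR of data positions = 1⊕0⊕0 = 1
p2 (pos 2,3,6,7): XOR of data positions = 1⊕1⊕0 = 0
p4 (pos 4,5,6,7): XOR of data positions = 0⊕1⊕0 = 1
Codeword: 1011010

1011010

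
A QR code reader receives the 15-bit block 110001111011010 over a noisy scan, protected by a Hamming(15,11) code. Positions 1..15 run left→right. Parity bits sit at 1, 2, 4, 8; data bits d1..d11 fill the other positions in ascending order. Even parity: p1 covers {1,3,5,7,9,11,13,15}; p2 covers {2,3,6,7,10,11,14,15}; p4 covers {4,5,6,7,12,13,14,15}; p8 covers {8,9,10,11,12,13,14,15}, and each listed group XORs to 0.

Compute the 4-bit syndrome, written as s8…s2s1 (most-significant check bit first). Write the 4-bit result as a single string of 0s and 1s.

1010

s1 (pos 1,3,5,7,9,11,13,15): 1⊕0⊕0⊕1⊕1⊕1⊕0⊕0 = 0
s2 (pos 2,3,6,7,10,11,14,15): 1⊕0⊕1⊕1⊕0⊕1⊕1⊕0 = 1
s4 (pos 4,5,6,7,12,13,14,15): 0⊕0⊕1⊕1⊕1⊕0⊕1⊕0 = 0
s8 (pos 8,9,10,11,12,13,14,15): 1⊕1⊕0⊕1⊕1⊕0⊕1⊕0 = 1
Syndrome s8…s1 = 1010 → error at position 10.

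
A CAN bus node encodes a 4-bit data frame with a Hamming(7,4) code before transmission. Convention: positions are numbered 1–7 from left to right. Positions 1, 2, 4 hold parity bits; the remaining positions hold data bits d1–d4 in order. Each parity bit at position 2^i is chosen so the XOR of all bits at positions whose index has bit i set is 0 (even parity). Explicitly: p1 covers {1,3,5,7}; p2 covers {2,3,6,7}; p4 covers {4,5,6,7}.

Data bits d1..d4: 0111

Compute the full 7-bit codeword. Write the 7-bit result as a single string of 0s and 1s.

0001111

Place data at non-parity positions: p1 p2 0 p4 1 1 1
p1 (pos 1,3,5,7): XOR of data positions = 0⊕1⊕1 = 0
p2 (pos 2,3,6,7): XOR of data positions = 0⊕1⊕1 = 0
p4 (pos 4,5,6,7): XOR of data positions = 1⊕1⊕1 = 1
Codeword: 0001111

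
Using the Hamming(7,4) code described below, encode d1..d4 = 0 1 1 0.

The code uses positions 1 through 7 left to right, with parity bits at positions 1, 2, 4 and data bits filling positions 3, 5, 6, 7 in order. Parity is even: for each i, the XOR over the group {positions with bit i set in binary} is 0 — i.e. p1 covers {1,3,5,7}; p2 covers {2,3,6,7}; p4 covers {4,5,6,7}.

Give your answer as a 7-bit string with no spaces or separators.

1100110

Place data at non-parity positions: p1 p2 0 p4 1 1 0
p1 (pos 1,3,5,7): XOR of data positions = 0⊕1⊕0 = 1
p2 (pos 2,3,6,7): XOR of data positions = 0⊕1⊕0 = 1
p4 (pos 4,5,6,7): XOR of data positions = 1⊕1⊕0 = 0
Codeword: 1100110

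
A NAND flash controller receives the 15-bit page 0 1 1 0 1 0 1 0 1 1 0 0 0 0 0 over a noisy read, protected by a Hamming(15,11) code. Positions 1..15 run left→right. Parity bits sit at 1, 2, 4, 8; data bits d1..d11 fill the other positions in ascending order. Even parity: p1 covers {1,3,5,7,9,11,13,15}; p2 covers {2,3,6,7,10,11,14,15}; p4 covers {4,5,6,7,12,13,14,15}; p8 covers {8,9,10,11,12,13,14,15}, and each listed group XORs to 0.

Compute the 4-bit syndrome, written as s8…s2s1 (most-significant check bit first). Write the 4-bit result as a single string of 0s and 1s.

0000

s1 (pos 1,3,5,7,9,11,13,15): 0⊕1⊕1⊕1⊕1⊕0⊕0⊕0 = 0
s2 (pos 2,3,6,7,10,11,14,15): 1⊕1⊕0⊕1⊕1⊕0⊕0⊕0 = 0
s4 (pos 4,5,6,7,12,13,14,15): 0⊕1⊕0⊕1⊕0⊕0⊕0⊕0 = 0
s8 (pos 8,9,10,11,12,13,14,15): 0⊕1⊕1⊕0⊕0⊕0⊕0⊕0 = 0
Syndrome s8…s1 = 0000 → no error.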